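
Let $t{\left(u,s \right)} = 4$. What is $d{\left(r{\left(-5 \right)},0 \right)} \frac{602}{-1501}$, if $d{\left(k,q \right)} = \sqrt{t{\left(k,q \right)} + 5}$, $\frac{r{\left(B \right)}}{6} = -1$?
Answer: $- \frac{1806}{1501} \approx -1.2032$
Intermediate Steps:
$r{\left(B \right)} = -6$ ($r{\left(B \right)} = 6 \left(-1\right) = -6$)
$d{\left(k,q \right)} = 3$ ($d{\left(k,q \right)} = \sqrt{4 + 5} = \sqrt{9} = 3$)
$d{\left(r{\left(-5 \right)},0 \right)} \frac{602}{-1501} = 3 \frac{602}{-1501} = 3 \cdot 602 \left(- \frac{1}{1501}\right) = 3 \left(- \frac{602}{1501}\right) = - \frac{1806}{1501}$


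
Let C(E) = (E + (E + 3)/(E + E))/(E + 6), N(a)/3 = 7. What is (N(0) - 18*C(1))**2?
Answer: 8649/49 ≈ 176.51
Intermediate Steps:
N(a) = 21 (N(a) = 3*7 = 21)
C(E) = (E + (3 + E)/(2*E))/(6 + E) (C(E) = (E + (3 + E)/((2*E)))/(6 + E) = (E + (3 + E)*(1/(2*E)))/(6 + E) = (E + (3 + E)/(2*E))/(6 + E))
(N(0) - 18*C(1))**2 = (21 - 9*(3 + 1 + 2*1**2)/(1*(6 + 1)))**2 = (21 - 9*(3 + 1 + 2*1)/7)**2 = (21 - 9*(3 + 1 + 2)/7)**2 = (21 - 9*6/7)**2 = (21 - 18*3/7)**2 = (21 - 54/7)**2 = (93/7)**2 = 8649/49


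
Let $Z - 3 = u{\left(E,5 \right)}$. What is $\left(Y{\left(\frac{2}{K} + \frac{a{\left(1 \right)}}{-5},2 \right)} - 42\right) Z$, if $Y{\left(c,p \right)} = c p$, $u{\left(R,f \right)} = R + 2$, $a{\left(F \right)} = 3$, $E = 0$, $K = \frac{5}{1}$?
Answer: $-212$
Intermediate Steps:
$K = 5$ ($K = 5 \cdot 1 = 5$)
$u{\left(R,f \right)} = 2 + R$
$Z = 5$ ($Z = 3 + \left(2 + 0\right) = 3 + 2 = 5$)
$\left(Y{\left(\frac{2}{K} + \frac{a{\left(1 \right)}}{-5},2 \right)} - 42\right) Z = \left(\left(\frac{2}{5} + \frac{3}{-5}\right) 2 - 42\right) 5 = \left(\left(2 \cdot \frac{1}{5} + 3 \left(- \frac{1}{5}\right)\right) 2 - 42\right) 5 = \left(\left(\frac{2}{5} - \frac{3}{5}\right) 2 - 42\right) 5 = \left(\left(- \frac{1}{5}\right) 2 - 42\right) 5 = \left(- \frac{2}{5} - 42\right) 5 = \left(- \frac{212}{5}\right) 5 = -212$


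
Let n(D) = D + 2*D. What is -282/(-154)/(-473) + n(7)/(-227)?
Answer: -796848/8267567 ≈ -0.096382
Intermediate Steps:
n(D) = 3*D
-282/(-154)/(-473) + n(7)/(-227) = -282/(-154)/(-473) + (3*7)/(-227) = -282*(-1/154)*(-1/473) + 21*(-1/227) = (141/77)*(-1/473) - 21/227 = -141/36421 - 21/227 = -796848/8267567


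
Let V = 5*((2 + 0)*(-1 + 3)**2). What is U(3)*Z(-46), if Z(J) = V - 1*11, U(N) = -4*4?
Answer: -464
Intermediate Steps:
U(N) = -16
V = 40 (V = 5*(2*2**2) = 5*(2*4) = 5*8 = 40)
Z(J) = 29 (Z(J) = 40 - 1*11 = 40 - 11 = 29)
U(3)*Z(-46) = -16*29 = -464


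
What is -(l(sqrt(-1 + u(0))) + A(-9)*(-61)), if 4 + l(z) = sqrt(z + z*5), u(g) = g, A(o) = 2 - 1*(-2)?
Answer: 248 - sqrt(6)*sqrt(I) ≈ 246.27 - 1.732*I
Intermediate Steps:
A(o) = 4 (A(o) = 2 + 2 = 4)
l(z) = -4 + sqrt(6)*sqrt(z) (l(z) = -4 + sqrt(z + z*5) = -4 + sqrt(z + 5*z) = -4 + sqrt(6*z) = -4 + sqrt(6)*sqrt(z))
-(l(sqrt(-1 + u(0))) + A(-9)*(-61)) = -((-4 + sqrt(6)*sqrt(sqrt(-1 + 0))) + 4*(-61)) = -((-4 + sqrt(6)*sqrt(sqrt(-1))) - 244) = -((-4 + sqrt(6)*sqrt(I)) - 244) = -(-248 + sqrt(6)*sqrt(I)) = 248 - sqrt(6)*sqrt(I)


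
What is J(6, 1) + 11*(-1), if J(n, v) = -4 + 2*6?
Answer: -3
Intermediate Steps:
J(n, v) = 8 (J(n, v) = -4 + 12 = 8)
J(6, 1) + 11*(-1) = 8 + 11*(-1) = 8 - 11 = -3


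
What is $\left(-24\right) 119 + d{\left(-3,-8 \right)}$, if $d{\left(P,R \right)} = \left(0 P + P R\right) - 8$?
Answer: $-2840$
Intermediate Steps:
$d{\left(P,R \right)} = -8 + P R$ ($d{\left(P,R \right)} = \left(0 + P R\right) - 8 = P R - 8 = -8 + P R$)
$\left(-24\right) 119 + d{\left(-3,-8 \right)} = \left(-24\right) 119 - -16 = -2856 + \left(-8 + 24\right) = -2856 + 16 = -2840$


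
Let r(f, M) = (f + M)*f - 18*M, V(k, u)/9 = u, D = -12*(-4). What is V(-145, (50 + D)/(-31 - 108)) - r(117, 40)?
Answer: -2454093/139 ≈ -17655.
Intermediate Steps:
D = 48
V(k, u) = 9*u
r(f, M) = -18*M + f*(M + f) (r(f, M) = (M + f)*f - 18*M = f*(M + f) - 18*M = -18*M + f*(M + f))
V(-145, (50 + D)/(-31 - 108)) - r(117, 40) = 9*((50 + 48)/(-31 - 108)) - (117² - 18*40 + 40*117) = 9*(98/(-139)) - (13689 - 720 + 4680) = 9*(98*(-1/139)) - 1*17649 = 9*(-98/139) - 17649 = -882/139 - 17649 = -2454093/139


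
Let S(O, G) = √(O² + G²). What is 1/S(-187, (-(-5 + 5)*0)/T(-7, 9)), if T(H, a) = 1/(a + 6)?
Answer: 1/187 ≈ 0.0053476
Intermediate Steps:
T(H, a) = 1/(6 + a)
S(O, G) = √(G² + O²)
1/S(-187, (-(-5 + 5)*0)/T(-7, 9)) = 1/(√(((-(-5 + 5)*0)/(1/(6 + 9)))² + (-187)²)) = 1/(√(((-1*0*0)/(1/15))² + 34969)) = 1/(√(((0*0)/(1/15))² + 34969)) = 1/(√((0*15)² + 34969)) = 1/(√(0² + 34969)) = 1/(√(0 + 34969)) = 1/(√34969) = 1/187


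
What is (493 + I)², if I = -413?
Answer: 6400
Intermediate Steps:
(493 + I)² = (493 - 413)² = 80² = 6400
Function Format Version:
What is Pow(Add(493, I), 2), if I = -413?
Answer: 6400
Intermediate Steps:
Pow(Add(493, I), 2) = Pow(Add(493, -413), 2) = Pow(80, 2) = 6400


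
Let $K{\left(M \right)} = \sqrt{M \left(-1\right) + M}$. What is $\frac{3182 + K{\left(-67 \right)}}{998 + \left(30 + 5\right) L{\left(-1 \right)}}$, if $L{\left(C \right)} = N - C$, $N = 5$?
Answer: $\frac{1591}{604} \approx 2.6341$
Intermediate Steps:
$L{\left(C \right)} = 5 - C$
$K{\left(M \right)} = 0$ ($K{\left(M \right)} = \sqrt{- M + M} = \sqrt{0} = 0$)
$\frac{3182 + K{\left(-67 \right)}}{998 + \left(30 + 5\right) L{\left(-1 \right)}} = \frac{3182 + 0}{998 + \left(30 + 5\right) \left(5 - -1\right)} = \frac{3182}{998 + 35 \left(5 + 1\right)} = \frac{3182}{998 + 35 \cdot 6} = \frac{3182}{998 + 210} = \frac{3182}{1208} = 3182 \cdot \frac{1}{1208} = \frac{1591}{604}$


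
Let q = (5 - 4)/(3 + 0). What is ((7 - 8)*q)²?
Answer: ⅑ ≈ 0.11111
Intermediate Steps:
q = ⅓ (q = 1/3 = 1*(⅓) = ⅓ ≈ 0.33333)
((7 - 8)*q)² = ((7 - 8)*(⅓))² = (-1*⅓)² = (-⅓)² = ⅑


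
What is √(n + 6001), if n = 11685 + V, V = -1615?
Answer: √16071 ≈ 126.77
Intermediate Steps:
n = 10070 (n = 11685 - 1615 = 10070)
√(n + 6001) = √(10070 + 6001) = √16071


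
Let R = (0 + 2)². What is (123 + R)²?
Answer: 16129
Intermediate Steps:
R = 4 (R = 2² = 4)
(123 + R)² = (123 + 4)² = 127² = 16129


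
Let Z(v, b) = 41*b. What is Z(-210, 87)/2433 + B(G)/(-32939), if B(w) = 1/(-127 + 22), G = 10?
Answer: 4112270266/2804920545 ≈ 1.4661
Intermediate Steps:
B(w) = -1/105 (B(w) = 1/(-105) = -1/105)
Z(-210, 87)/2433 + B(G)/(-32939) = (41*87)/2433 - 1/105/(-32939) = 3567*(1/2433) - 1/105*(-1/32939) = 1189/811 + 1/3458595 = 4112270266/2804920545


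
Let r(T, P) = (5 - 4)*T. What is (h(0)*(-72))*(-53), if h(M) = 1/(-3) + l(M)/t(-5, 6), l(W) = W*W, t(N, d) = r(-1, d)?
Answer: -1272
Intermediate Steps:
r(T, P) = T (r(T, P) = 1*T = T)
t(N, d) = -1
l(W) = W**2
h(M) = -1/3 - M**2 (h(M) = 1/(-3) + M**2/(-1) = 1*(-1/3) + M**2*(-1) = -1/3 - M**2)
(h(0)*(-72))*(-53) = ((-1/3 - 1*0**2)*(-72))*(-53) = ((-1/3 - 1*0)*(-72))*(-53) = ((-1/3 + 0)*(-72))*(-53) = -1/3*(-72)*(-53) = 24*(-53) = -1272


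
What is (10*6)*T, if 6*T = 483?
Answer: 4830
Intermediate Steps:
T = 161/2 (T = (⅙)*483 = 161/2 ≈ 80.500)
(10*6)*T = (10*6)*(161/2) = 60*(161/2) = 4830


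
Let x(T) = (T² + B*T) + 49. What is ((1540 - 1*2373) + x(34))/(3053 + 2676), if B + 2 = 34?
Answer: 1460/5729 ≈ 0.25484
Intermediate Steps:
B = 32 (B = -2 + 34 = 32)
x(T) = 49 + T² + 32*T (x(T) = (T² + 32*T) + 49 = 49 + T² + 32*T)
((1540 - 1*2373) + x(34))/(3053 + 2676) = ((1540 - 1*2373) + (49 + 34² + 32*34))/(3053 + 2676) = ((1540 - 2373) + (49 + 1156 + 1088))/5729 = (-833 + 2293)*(1/5729) = 1460*(1/5729) = 1460/5729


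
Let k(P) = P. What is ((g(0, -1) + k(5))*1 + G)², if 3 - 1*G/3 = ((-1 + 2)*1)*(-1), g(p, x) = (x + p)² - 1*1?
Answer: 289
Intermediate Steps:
g(p, x) = -1 + (p + x)² (g(p, x) = (p + x)² - 1 = -1 + (p + x)²)
G = 12 (G = 9 - 3*(-1 + 2)*1*(-1) = 9 - 3*1*1*(-1) = 9 - 3*(-1) = 9 + 3 = 12)
((g(0, -1) + k(5))*1 + G)² = (((-1 + (0 - 1)²) + 5)*1 + 12)² = (((-1 + (-1)²) + 5)*1 + 12)² = (((-1 + 1) + 5)*1 + 12)² = ((0 + 5)*1 + 12)² = (5*1 + 12)² = (5 + 12)² = 17² = 289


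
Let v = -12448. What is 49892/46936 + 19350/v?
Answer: -17947249/36516208 ≈ -0.49149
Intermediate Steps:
49892/46936 + 19350/v = 49892/46936 + 19350/(-12448) = 49892*(1/46936) + 19350*(-1/12448) = 12473/11734 - 9675/6224 = -17947249/36516208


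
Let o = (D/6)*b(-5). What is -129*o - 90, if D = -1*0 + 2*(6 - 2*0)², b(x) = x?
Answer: 7650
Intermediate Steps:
D = 72 (D = 0 + 2*(6 + 0)² = 0 + 2*6² = 0 + 2*36 = 0 + 72 = 72)
o = -60 (o = (72/6)*(-5) = (72*(⅙))*(-5) = 12*(-5) = -60)
-129*o - 90 = -129*(-60) - 90 = 7740 - 90 = 7650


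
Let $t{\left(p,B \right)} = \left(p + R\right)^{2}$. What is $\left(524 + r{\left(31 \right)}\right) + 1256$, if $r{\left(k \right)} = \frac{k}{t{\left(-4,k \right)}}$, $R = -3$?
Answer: $\frac{87251}{49} \approx 1780.6$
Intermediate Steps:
$t{\left(p,B \right)} = \left(-3 + p\right)^{2}$ ($t{\left(p,B \right)} = \left(p - 3\right)^{2} = \left(-3 + p\right)^{2}$)
$r{\left(k \right)} = \frac{k}{49}$ ($r{\left(k \right)} = \frac{k}{\left(-3 - 4\right)^{2}} = \frac{k}{\left(-7\right)^{2}} = \frac{k}{49}$)
$\left(524 + r{\left(31 \right)}\right) + 1256 = \left(524 + \frac{1}{49} \cdot 31\right) + 1256 = \left(524 + \frac{31}{49}\right) + 1256 = \frac{25707}{49} + 1256 = \frac{87251}{49}$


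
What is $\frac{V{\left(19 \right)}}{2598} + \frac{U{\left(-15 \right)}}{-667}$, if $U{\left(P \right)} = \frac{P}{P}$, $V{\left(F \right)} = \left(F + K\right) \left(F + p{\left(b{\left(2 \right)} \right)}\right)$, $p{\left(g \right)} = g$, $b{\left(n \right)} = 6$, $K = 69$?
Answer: $\frac{732401}{866433} \approx 0.84531$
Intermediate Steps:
$V{\left(F \right)} = \left(6 + F\right) \left(69 + F\right)$ ($V{\left(F \right)} = \left(F + 69\right) \left(F + 6\right) = \left(69 + F\right) \left(6 + F\right) = \left(6 + F\right) \left(69 + F\right)$)
$U{\left(P \right)} = 1$
$\frac{V{\left(19 \right)}}{2598} + \frac{U{\left(-15 \right)}}{-667} = \frac{414 + 19^{2} + 75 \cdot 19}{2598} + 1 \frac{1}{-667} = \left(414 + 361 + 1425\right) \frac{1}{2598} + 1 \left(- \frac{1}{667}\right) = 2200 \cdot \frac{1}{2598} - \frac{1}{667} = \frac{1100}{1299} - \frac{1}{667} = \frac{732401}{866433}$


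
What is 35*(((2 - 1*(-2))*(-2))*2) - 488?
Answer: -1048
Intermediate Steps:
35*(((2 - 1*(-2))*(-2))*2) - 488 = 35*(((2 + 2)*(-2))*2) - 488 = 35*((4*(-2))*2) - 488 = 35*(-8*2) - 488 = 35*(-16) - 488 = -560 - 488 = -1048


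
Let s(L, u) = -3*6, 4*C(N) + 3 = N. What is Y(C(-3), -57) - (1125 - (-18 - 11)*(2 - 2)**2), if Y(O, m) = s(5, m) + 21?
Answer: -1122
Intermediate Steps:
C(N) = -3/4 + N/4
s(L, u) = -18
Y(O, m) = 3 (Y(O, m) = -18 + 21 = 3)
Y(C(-3), -57) - (1125 - (-18 - 11)*(2 - 2)**2) = 3 - (1125 - (-18 - 11)*(2 - 2)**2) = 3 - (1125 - (-29)*0**2) = 3 - (1125 - (-29)*0) = 3 - (1125 - 1*0) = 3 - (1125 + 0) = 3 - 1*1125 = 3 - 1125 = -1122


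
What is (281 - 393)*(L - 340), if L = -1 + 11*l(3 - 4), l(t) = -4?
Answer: 43120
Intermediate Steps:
L = -45 (L = -1 + 11*(-4) = -1 - 44 = -45)
(281 - 393)*(L - 340) = (281 - 393)*(-45 - 340) = -112*(-385) = 43120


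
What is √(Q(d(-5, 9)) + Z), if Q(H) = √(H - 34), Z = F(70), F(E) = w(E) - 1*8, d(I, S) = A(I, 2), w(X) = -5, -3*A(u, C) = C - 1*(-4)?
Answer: √(-13 + 6*I) ≈ 0.81173 + 3.6958*I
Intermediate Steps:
A(u, C) = -4/3 - C/3 (A(u, C) = -(C - 1*(-4))/3 = -(C + 4)/3 = -(4 + C)/3 = -4/3 - C/3)
d(I, S) = -2 (d(I, S) = -4/3 - ⅓*2 = -4/3 - ⅔ = -2)
F(E) = -13 (F(E) = -5 - 1*8 = -5 - 8 = -13)
Z = -13
Q(H) = √(-34 + H)
√(Q(d(-5, 9)) + Z) = √(√(-34 - 2) - 13) = √(√(-36) - 13) = √(6*I - 13) = √(-13 + 6*I)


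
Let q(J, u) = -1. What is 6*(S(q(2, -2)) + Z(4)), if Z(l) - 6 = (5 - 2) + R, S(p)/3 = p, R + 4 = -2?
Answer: 0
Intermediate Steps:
R = -6 (R = -4 - 2 = -6)
S(p) = 3*p
Z(l) = 3 (Z(l) = 6 + ((5 - 2) - 6) = 6 + (3 - 6) = 6 - 3 = 3)
6*(S(q(2, -2)) + Z(4)) = 6*(3*(-1) + 3) = 6*(-3 + 3) = 6*0 = 0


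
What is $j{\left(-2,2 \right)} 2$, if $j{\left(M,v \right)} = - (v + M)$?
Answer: $0$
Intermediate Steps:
$j{\left(M,v \right)} = - M - v$ ($j{\left(M,v \right)} = - (M + v) = - M - v$)
$j{\left(-2,2 \right)} 2 = \left(\left(-1\right) \left(-2\right) - 2\right) 2 = \left(2 - 2\right) 2 = 0 \cdot 2 = 0$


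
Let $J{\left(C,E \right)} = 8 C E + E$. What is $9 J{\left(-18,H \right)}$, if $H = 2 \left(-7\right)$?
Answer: $18018$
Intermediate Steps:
$H = -14$
$J{\left(C,E \right)} = E + 8 C E$ ($J{\left(C,E \right)} = 8 C E + E = E + 8 C E$)
$9 J{\left(-18,H \right)} = 9 \left(- 14 \left(1 + 8 \left(-18\right)\right)\right) = 9 \left(- 14 \left(1 - 144\right)\right) = 9 \left(\left(-14\right) \left(-143\right)\right) = 9 \cdot 2002 = 18018$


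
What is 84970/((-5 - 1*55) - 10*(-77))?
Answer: 8497/71 ≈ 119.68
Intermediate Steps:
84970/((-5 - 1*55) - 10*(-77)) = 84970/((-5 - 55) + 770) = 84970/(-60 + 770) = 84970/710 = 84970*(1/710) = 8497/71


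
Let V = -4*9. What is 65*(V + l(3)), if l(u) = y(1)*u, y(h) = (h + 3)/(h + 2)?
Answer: -2080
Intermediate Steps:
y(h) = (3 + h)/(2 + h)
V = -36
l(u) = 4*u/3 (l(u) = ((3 + 1)/(2 + 1))*u = (4/3)*u = ((1/3)*4)*u = 4*u/3)
65*(V + l(3)) = 65*(-36 + (4/3)*3) = 65*(-36 + 4) = 65*(-32) = -2080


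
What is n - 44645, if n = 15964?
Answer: -28681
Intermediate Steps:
n - 44645 = 15964 - 44645 = -28681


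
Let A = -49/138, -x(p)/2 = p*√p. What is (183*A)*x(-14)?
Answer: -41846*I*√14/23 ≈ -6807.5*I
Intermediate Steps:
x(p) = -2*p^(3/2) (x(p) = -2*p*√p = -2*p^(3/2))
A = -49/138 (A = -49*1/138 = -49/138 ≈ -0.35507)
(183*A)*x(-14) = (183*(-49/138))*(-(-28)*I*√14) = -(-2989)*(-14*I*√14)/23 = -41846*I*√14/23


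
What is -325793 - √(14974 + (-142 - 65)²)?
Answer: -325793 - √57823 ≈ -3.2603e+5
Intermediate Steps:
-325793 - √(14974 + (-142 - 65)²) = -325793 - √(14974 + (-207)²) = -325793 - √(14974 + 42849) = -325793 - √57823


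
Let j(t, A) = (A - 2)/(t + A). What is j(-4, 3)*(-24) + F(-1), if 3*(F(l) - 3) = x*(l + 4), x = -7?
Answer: 20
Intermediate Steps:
j(t, A) = (-2 + A)/(A + t)
F(l) = -19/3 - 7*l/3 (F(l) = 3 + (-7*(l + 4))/3 = 3 + (-7*(4 + l))/3 = 3 + (-28 - 7*l)/3 = 3 + (-28/3 - 7*l/3) = -19/3 - 7*l/3)
j(-4, 3)*(-24) + F(-1) = ((-2 + 3)/(3 - 4))*(-24) + (-19/3 - 7/3*(-1)) = (1/(-1))*(-24) + (-19/3 + 7/3) = -1*1*(-24) - 4 = -1*(-24) - 4 = 24 - 4 = 20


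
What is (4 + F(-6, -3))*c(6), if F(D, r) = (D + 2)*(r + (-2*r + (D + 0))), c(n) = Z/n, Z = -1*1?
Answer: -8/3 ≈ -2.6667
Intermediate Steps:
Z = -1
c(n) = -1/n
F(D, r) = (2 + D)*(D - r) (F(D, r) = (2 + D)*(r + (-2*r + D)) = (2 + D)*(r + (D - 2*r)) = (2 + D)*(D - r))
(4 + F(-6, -3))*c(6) = (4 + ((-6)² - 2*(-3) + 2*(-6) - 1*(-6)*(-3)))*(-1/6) = (4 + (36 + 6 - 12 - 18))*(-1*⅙) = (4 + 12)*(-⅙) = 16*(-⅙) = -8/3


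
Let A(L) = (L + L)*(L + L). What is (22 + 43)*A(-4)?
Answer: 4160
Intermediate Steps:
A(L) = 4*L**2 (A(L) = (2*L)*(2*L) = 4*L**2)
(22 + 43)*A(-4) = (22 + 43)*(4*(-4)**2) = 65*(4*16) = 65*64 = 4160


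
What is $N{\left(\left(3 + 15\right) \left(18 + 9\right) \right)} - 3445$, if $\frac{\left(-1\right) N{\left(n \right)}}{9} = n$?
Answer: $-7819$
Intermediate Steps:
$N{\left(n \right)} = - 9 n$
$N{\left(\left(3 + 15\right) \left(18 + 9\right) \right)} - 3445 = - 9 \left(3 + 15\right) \left(18 + 9\right) - 3445 = - 9 \cdot 18 \cdot 27 - 3445 = \left(-9\right) 486 - 3445 = -4374 - 3445 = -7819$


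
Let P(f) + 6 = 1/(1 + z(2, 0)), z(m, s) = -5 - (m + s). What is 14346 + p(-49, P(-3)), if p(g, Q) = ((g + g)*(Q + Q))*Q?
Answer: 62033/9 ≈ 6892.6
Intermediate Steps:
z(m, s) = -5 - m - s (z(m, s) = -5 + (-m - s) = -5 - m - s)
P(f) = -37/6 (P(f) = -6 + 1/(1 + (-5 - 1*2 - 1*0)) = -6 + 1/(1 + (-5 - 2 + 0)) = -6 + 1/(1 - 7) = -6 + 1/(-6) = -6 - ⅙ = -37/6)
p(g, Q) = 4*g*Q² (p(g, Q) = ((2*g)*(2*Q))*Q = (4*Q*g)*Q = 4*g*Q²)
14346 + p(-49, P(-3)) = 14346 + 4*(-49)*(-37/6)² = 14346 + 4*(-49)*(1369/36) = 14346 - 67081/9 = 62033/9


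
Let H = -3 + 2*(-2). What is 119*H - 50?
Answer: -883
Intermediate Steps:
H = -7 (H = -3 - 4 = -7)
119*H - 50 = 119*(-7) - 50 = -833 - 50 = -883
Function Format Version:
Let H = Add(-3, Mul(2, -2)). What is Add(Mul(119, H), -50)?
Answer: -883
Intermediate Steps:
H = -7 (H = Add(-3, -4) = -7)
Add(Mul(119, H), -50) = Add(Mul(119, -7), -50) = Add(-833, -50) = -883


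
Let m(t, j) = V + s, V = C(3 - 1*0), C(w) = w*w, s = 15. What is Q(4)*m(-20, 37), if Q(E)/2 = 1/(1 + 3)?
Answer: 12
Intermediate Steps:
C(w) = w²
Q(E) = ½ (Q(E) = 2/(1 + 3) = 2/4 = 2*(¼) = ½)
V = 9 (V = (3 - 1*0)² = (3 + 0)² = 3² = 9)
m(t, j) = 24 (m(t, j) = 9 + 15 = 24)
Q(4)*m(-20, 37) = (½)*24 = 12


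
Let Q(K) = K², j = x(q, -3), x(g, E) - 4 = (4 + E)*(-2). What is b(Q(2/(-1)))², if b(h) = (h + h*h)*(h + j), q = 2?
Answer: 14400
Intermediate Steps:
x(g, E) = -4 - 2*E (x(g, E) = 4 + (4 + E)*(-2) = 4 + (-8 - 2*E) = -4 - 2*E)
j = 2 (j = -4 - 2*(-3) = -4 + 6 = 2)
b(h) = (2 + h)*(h + h²) (b(h) = (h + h*h)*(h + 2) = (h + h²)*(2 + h) = (2 + h)*(h + h²))
b(Q(2/(-1)))² = ((2/(-1))²*(2 + ((2/(-1))²)² + 3*(2/(-1))²))² = ((2*(-1))²*(2 + ((2*(-1))²)² + 3*(2*(-1))²))² = ((-2)²*(2 + ((-2)²)² + 3*(-2)²))² = (4*(2 + 4² + 3*4))² = (4*(2 + 16 + 12))² = (4*30)² = 120² = 14400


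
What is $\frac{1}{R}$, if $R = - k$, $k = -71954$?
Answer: $\frac{1}{71954} \approx 1.3898 \cdot 10^{-5}$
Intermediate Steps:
$R = 71954$ ($R = \left(-1\right) \left(-71954\right) = 71954$)
$\frac{1}{R} = \frac{1}{71954}$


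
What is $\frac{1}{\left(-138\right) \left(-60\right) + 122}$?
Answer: $\frac{1}{8402} \approx 0.00011902$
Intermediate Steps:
$\frac{1}{\left(-138\right) \left(-60\right) + 122} = \frac{1}{8280 + 122} = \frac{1}{8402}$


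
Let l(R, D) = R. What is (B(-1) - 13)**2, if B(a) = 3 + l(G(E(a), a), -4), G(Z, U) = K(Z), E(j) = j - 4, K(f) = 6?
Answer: 16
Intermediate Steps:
E(j) = -4 + j
G(Z, U) = 6
B(a) = 9 (B(a) = 3 + 6 = 9)
(B(-1) - 13)**2 = (9 - 13)**2 = (-4)**2 = 16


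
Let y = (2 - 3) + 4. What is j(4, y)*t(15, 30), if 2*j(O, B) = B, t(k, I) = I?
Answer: 45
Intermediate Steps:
y = 3 (y = -1 + 4 = 3)
j(O, B) = B/2
j(4, y)*t(15, 30) = ((½)*3)*30 = (3/2)*30 = 45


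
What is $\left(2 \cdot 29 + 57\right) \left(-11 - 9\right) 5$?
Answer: $-11500$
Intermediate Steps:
$\left(2 \cdot 29 + 57\right) \left(-11 - 9\right) 5 = \left(58 + 57\right) \left(\left(-20\right) 5\right) = 115 \left(-100\right) = -11500$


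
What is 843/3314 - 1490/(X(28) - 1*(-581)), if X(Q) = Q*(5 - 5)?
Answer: -4448077/1925434 ≈ -2.3102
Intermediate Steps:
X(Q) = 0 (X(Q) = Q*0 = 0)
843/3314 - 1490/(X(28) - 1*(-581)) = 843/3314 - 1490/(0 - 1*(-581)) = 843*(1/3314) - 1490/(0 + 581) = 843/3314 - 1490/581 = -4448077/1925434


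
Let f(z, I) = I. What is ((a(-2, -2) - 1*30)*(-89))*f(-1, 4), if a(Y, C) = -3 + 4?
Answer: 10324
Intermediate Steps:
a(Y, C) = 1
((a(-2, -2) - 1*30)*(-89))*f(-1, 4) = ((1 - 1*30)*(-89))*4 = ((1 - 30)*(-89))*4 = -29*(-89)*4 = 2581*4 = 10324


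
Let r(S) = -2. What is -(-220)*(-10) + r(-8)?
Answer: -2202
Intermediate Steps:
-(-220)*(-10) + r(-8) = -(-220)*(-10) - 2 = -110*20 - 2 = -2200 - 2 = -2202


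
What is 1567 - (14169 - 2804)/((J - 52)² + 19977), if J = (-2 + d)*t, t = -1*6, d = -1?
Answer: 33104046/21133 ≈ 1566.5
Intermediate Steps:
t = -6
J = 18 (J = (-2 - 1)*(-6) = -3*(-6) = 18)
1567 - (14169 - 2804)/((J - 52)² + 19977) = 1567 - (14169 - 2804)/((18 - 52)² + 19977) = 1567 - 11365/((-34)² + 19977) = 1567 - 11365/(1156 + 19977) = 1567 - 11365/21133 = 33104046/21133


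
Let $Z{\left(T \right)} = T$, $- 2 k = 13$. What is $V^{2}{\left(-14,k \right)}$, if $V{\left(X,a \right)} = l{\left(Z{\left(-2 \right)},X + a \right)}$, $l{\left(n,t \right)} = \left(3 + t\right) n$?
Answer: $1225$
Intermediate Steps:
$k = - \frac{13}{2}$ ($k = \left(- \frac{1}{2}\right) 13 = - \frac{13}{2} \approx -6.5$)
$l{\left(n,t \right)} = n \left(3 + t\right)$
$V{\left(X,a \right)} = -6 - 2 X - 2 a$ ($V{\left(X,a \right)} = - 2 \left(3 + \left(X + a\right)\right) = - 2 \left(3 + X + a\right) = -6 - 2 X - 2 a$)
$V^{2}{\left(-14,k \right)} = \left(-6 - -28 - -13\right)^{2} = \left(-6 + 28 + 13\right)^{2} = 35^{2} = 1225$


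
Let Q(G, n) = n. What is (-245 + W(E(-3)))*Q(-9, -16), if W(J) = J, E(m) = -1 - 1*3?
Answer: 3984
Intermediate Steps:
E(m) = -4 (E(m) = -1 - 3 = -4)
(-245 + W(E(-3)))*Q(-9, -16) = (-245 - 4)*(-16) = -249*(-16) = 3984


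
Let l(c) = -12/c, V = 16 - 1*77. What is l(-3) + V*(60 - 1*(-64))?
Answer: -7560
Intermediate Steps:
V = -61 (V = 16 - 77 = -61)
l(-3) + V*(60 - 1*(-64)) = -12/(-3) - 61*(60 - 1*(-64)) = -12*(-⅓) - 61*(60 + 64) = 4 - 61*124 = 4 - 7564 = -7560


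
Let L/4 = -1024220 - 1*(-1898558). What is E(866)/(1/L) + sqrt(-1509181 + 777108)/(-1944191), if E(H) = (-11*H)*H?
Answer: -28851461281632 - I*sqrt(732073)/1944191 ≈ -2.8851e+13 - 0.00044009*I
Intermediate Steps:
E(H) = -11*H**2
L = 3497352 (L = 4*(-1024220 - 1*(-1898558)) = 4*(-1024220 + 1898558) = 4*874338 = 3497352)
E(866)/(1/L) + sqrt(-1509181 + 777108)/(-1944191) = (-11*866**2)/(1/3497352) + sqrt(-1509181 + 777108)/(-1944191) = (-11*749956)/(1/3497352) + sqrt(-732073)*(-1/1944191) = -8249516*3497352 + (I*sqrt(732073))*(-1/1944191) = -28851461281632 - I*sqrt(732073)/1944191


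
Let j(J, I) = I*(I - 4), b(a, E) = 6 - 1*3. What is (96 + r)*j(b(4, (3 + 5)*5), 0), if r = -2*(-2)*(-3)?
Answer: 0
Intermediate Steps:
b(a, E) = 3 (b(a, E) = 6 - 3 = 3)
r = -12 (r = 4*(-3) = -12)
j(J, I) = I*(-4 + I)
(96 + r)*j(b(4, (3 + 5)*5), 0) = (96 - 12)*(0*(-4 + 0)) = 84*(0*(-4)) = 84*0 = 0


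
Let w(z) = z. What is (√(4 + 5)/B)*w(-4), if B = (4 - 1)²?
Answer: -4/3 ≈ -1.3333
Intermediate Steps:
B = 9 (B = 3² = 9)
(√(4 + 5)/B)*w(-4) = (√(4 + 5)/9)*(-4) = (√9/9)*(-4) = ((⅑)*3)*(-4) = (⅓)*(-4) = -4/3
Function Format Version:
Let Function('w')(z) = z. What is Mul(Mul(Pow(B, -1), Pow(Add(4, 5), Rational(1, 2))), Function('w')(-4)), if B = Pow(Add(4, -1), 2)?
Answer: Rational(-4, 3) ≈ -1.3333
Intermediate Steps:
B = 9 (B = Pow(3, 2) = 9)
Mul(Mul(Pow(B, -1), Pow(Add(4, 5), Rational(1, 2))), Function('w')(-4)) = Mul(Mul(Pow(9, -1), Pow(Add(4, 5), Rational(1, 2))), -4) = Mul(Mul(Rational(1, 9), Pow(9, Rational(1, 2))), -4) = Mul(Mul(Rational(1, 9), 3), -4) = Mul(Rational(1, 3), -4) = Rational(-4, 3)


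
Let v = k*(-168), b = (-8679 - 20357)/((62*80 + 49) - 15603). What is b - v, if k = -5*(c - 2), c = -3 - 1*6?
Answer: 48958798/5297 ≈ 9242.7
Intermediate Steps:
c = -9 (c = -3 - 6 = -9)
k = 55 (k = -5*(-9 - 2) = -5*(-11) = 55)
b = 14518/5297 (b = -29036/((4960 + 49) - 15603) = -29036/(5009 - 15603) = -29036/(-10594) = -29036*(-1/10594) = 14518/5297 ≈ 2.7408)
v = -9240 (v = 55*(-168) = -9240)
b - v = 14518/5297 - 1*(-9240) = 14518/5297 + 9240 = 48958798/5297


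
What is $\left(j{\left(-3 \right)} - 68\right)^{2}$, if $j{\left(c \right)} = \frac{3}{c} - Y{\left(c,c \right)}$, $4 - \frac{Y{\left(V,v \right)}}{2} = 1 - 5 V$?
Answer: $2025$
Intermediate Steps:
$Y{\left(V,v \right)} = 6 + 10 V$ ($Y{\left(V,v \right)} = 8 - 2 \left(1 - 5 V\right) = 8 + \left(-2 + 10 V\right) = 6 + 10 V$)
$j{\left(c \right)} = -6 - 10 c + \frac{3}{c}$ ($j{\left(c \right)} = \frac{3}{c} - \left(6 + 10 c\right) = -6 - 10 c + \frac{3}{c}$)
$\left(j{\left(-3 \right)} - 68\right)^{2} = \left(\left(-6 - -30 + \frac{3}{-3}\right) - 68\right)^{2} = \left(\left(-6 + 30 + 3 \left(- \frac{1}{3}\right)\right) - 68\right)^{2} = \left(\left(-6 + 30 - 1\right) - 68\right)^{2} = \left(23 - 68\right)^{2} = \left(-45\right)^{2} = 2025$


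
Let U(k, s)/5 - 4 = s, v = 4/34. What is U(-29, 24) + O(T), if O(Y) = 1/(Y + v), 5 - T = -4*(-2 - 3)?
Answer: 35403/253 ≈ 139.93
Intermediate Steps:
v = 2/17 (v = 4*(1/34) = 2/17 ≈ 0.11765)
U(k, s) = 20 + 5*s
T = -15 (T = 5 - (-4)*(-2 - 3) = 5 - (-4)*(-5) = 5 - 1*20 = 5 - 20 = -15)
O(Y) = 1/(2/17 + Y) (O(Y) = 1/(Y + 2/17) = 1/(2/17 + Y))
U(-29, 24) + O(T) = (20 + 5*24) + 17/(2 + 17*(-15)) = (20 + 120) + 17/(2 - 255) = 140 + 17/(-253) = 140 + 17*(-1/253) = 140 - 17/253 = 35403/253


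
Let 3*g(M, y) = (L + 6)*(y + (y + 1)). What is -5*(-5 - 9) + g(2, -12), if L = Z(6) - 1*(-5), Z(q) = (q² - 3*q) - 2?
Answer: -137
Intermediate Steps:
Z(q) = -2 + q² - 3*q
L = 21 (L = (-2 + 6² - 3*6) - 1*(-5) = (-2 + 36 - 18) + 5 = 16 + 5 = 21)
g(M, y) = 9 + 18*y (g(M, y) = ((21 + 6)*(y + (y + 1)))/3 = (27*(y + (1 + y)))/3 = (27*(1 + 2*y))/3 = (27 + 54*y)/3 = 9 + 18*y)
-5*(-5 - 9) + g(2, -12) = -5*(-5 - 9) + (9 + 18*(-12)) = -5*(-14) + (9 - 216) = 70 - 207 = -137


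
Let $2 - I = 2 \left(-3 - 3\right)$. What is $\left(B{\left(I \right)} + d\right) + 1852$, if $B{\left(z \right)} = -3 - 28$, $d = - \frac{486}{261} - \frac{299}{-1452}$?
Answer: $\frac{76608931}{42108} \approx 1819.3$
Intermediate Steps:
$d = - \frac{69737}{42108}$ ($d = \left(-486\right) \frac{1}{261} - - \frac{299}{1452} = - \frac{54}{29} + \frac{299}{1452} = - \frac{69737}{42108} \approx -1.6561$)
$I = 14$ ($I = 2 - 2 \left(-3 - 3\right) = 2 - 2 \left(-6\right) = 2 - -12 = 2 + 12 = 14$)
$B{\left(z \right)} = -31$
$\left(B{\left(I \right)} + d\right) + 1852 = \left(-31 - \frac{69737}{42108}\right) + 1852 = - \frac{1375085}{42108} + 1852 = \frac{76608931}{42108}$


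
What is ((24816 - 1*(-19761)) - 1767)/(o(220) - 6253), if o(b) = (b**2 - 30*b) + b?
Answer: 42810/35767 ≈ 1.1969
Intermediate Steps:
o(b) = b**2 - 29*b
((24816 - 1*(-19761)) - 1767)/(o(220) - 6253) = ((24816 - 1*(-19761)) - 1767)/(220*(-29 + 220) - 6253) = ((24816 + 19761) - 1767)/(220*191 - 6253) = (44577 - 1767)/(42020 - 6253) = 42810/35767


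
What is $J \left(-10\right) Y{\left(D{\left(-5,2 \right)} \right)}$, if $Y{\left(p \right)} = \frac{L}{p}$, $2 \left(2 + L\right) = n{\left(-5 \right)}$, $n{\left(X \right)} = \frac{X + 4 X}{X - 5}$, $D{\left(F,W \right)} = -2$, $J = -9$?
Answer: $\frac{135}{4} \approx 33.75$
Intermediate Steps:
$n{\left(X \right)} = \frac{5 X}{-5 + X}$
$L = - \frac{3}{4}$ ($L = -2 + \frac{5 \left(-5\right) \frac{1}{-5 - 5}}{2} = -2 + \frac{5 \left(-5\right) \frac{1}{-10}}{2} = -2 + \frac{5 \left(-5\right) \left(- \frac{1}{10}\right)}{2} = -2 + \frac{1}{2} \cdot \frac{5}{2} = -2 + \frac{5}{4} = - \frac{3}{4} \approx -0.75$)
$Y{\left(p \right)} = - \frac{3}{4 p}$
$J \left(-10\right) Y{\left(D{\left(-5,2 \right)} \right)} = \left(-9\right) \left(-10\right) \left(- \frac{3}{4 \left(-2\right)}\right) = 90 \left(\left(- \frac{3}{4}\right) \left(- \frac{1}{2}\right)\right) = 90 \cdot \frac{3}{8} = \frac{135}{4}$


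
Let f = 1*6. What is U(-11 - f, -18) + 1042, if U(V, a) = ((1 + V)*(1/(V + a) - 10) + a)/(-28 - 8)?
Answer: 72663/70 ≈ 1038.0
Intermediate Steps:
f = 6
U(V, a) = -a/36 - (1 + V)*(-10 + 1/(V + a))/36 (U(V, a) = ((1 + V)*(-10 + 1/(V + a)) + a)/(-36) = (a + (1 + V)*(-10 + 1/(V + a)))*(-1/36) = -a/36 - (1 + V)*(-10 + 1/(V + a))/36)
U(-11 - f, -18) + 1042 = (-1 - 1*(-18)**2 + 9*(-11 - 1*6) + 10*(-18) + 10*(-11 - 1*6)**2 + 9*(-11 - 1*6)*(-18))/(36*((-11 - 1*6) - 18)) + 1042 = (-1 - 1*324 + 9*(-11 - 6) - 180 + 10*(-11 - 6)**2 + 9*(-11 - 6)*(-18))/(36*((-11 - 6) - 18)) + 1042 = (-1 - 324 + 9*(-17) - 180 + 10*(-17)**2 + 9*(-17)*(-18))/(36*(-17 - 18)) + 1042 = (1/36)*(-1 - 324 - 153 - 180 + 10*289 + 2754)/(-35) + 1042 = (1/36)*(-1/35)*(-1 - 324 - 153 - 180 + 2890 + 2754) + 1042 = (1/36)*(-1/35)*4986 + 1042 = -277/70 + 1042 = 72663/70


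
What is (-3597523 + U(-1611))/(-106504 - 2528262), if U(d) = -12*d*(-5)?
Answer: 3694183/2634766 ≈ 1.4021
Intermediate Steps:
U(d) = 60*d
(-3597523 + U(-1611))/(-106504 - 2528262) = (-3597523 + 60*(-1611))/(-106504 - 2528262) = (-3597523 - 96660)/(-2634766) = -3694183*(-1/2634766) = 3694183/2634766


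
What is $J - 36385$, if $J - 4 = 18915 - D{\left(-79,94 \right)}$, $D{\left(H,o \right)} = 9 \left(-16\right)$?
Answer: $-17322$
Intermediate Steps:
$D{\left(H,o \right)} = -144$
$J = 19063$ ($J = 4 + \left(18915 - -144\right) = 4 + \left(18915 + 144\right) = 4 + 19059 = 19063$)
$J - 36385 = 19063 - 36385 = -17322$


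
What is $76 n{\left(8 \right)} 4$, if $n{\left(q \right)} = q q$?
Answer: $19456$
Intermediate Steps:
$n{\left(q \right)} = q^{2}$
$76 n{\left(8 \right)} 4 = 76 \cdot 8^{2} \cdot 4 = 76 \cdot 64 \cdot 4 = 4864 \cdot 4 = 19456$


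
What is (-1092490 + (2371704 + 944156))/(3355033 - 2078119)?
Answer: 1111685/638457 ≈ 1.7412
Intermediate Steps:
(-1092490 + (2371704 + 944156))/(3355033 - 2078119) = (-1092490 + 3315860)/1276914 = 2223370*(1/1276914) = 1111685/638457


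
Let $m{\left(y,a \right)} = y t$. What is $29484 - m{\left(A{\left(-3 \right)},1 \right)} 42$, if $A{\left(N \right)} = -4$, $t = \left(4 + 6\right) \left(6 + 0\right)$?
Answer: $39564$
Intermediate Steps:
$t = 60$ ($t = 10 \cdot 6 = 60$)
$m{\left(y,a \right)} = 60 y$ ($m{\left(y,a \right)} = y 60 = 60 y$)
$29484 - m{\left(A{\left(-3 \right)},1 \right)} 42 = 29484 - 60 \left(-4\right) 42 = 29484 - \left(-240\right) 42 = 29484 - -10080 = 29484 + 10080 = 39564$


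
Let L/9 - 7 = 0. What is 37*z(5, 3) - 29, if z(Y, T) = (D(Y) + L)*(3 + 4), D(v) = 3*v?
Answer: 20173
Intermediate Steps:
L = 63 (L = 63 + 9*0 = 63 + 0 = 63)
z(Y, T) = 441 + 21*Y (z(Y, T) = (3*Y + 63)*(3 + 4) = (63 + 3*Y)*7 = 441 + 21*Y)
37*z(5, 3) - 29 = 37*(441 + 21*5) - 29 = 37*(441 + 105) - 29 = 37*546 - 29 = 20202 - 29 = 20173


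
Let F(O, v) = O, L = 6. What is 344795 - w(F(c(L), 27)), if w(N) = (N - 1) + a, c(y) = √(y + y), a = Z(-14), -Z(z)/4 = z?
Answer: 344740 - 2*√3 ≈ 3.4474e+5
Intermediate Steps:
Z(z) = -4*z
a = 56 (a = -4*(-14) = 56)
c(y) = √2*√y (c(y) = √(2*y) = √2*√y)
w(N) = 55 + N (w(N) = (N - 1) + 56 = (-1 + N) + 56 = 55 + N)
344795 - w(F(c(L), 27)) = 344795 - (55 + √2*√6) = 344795 - (55 + 2*√3) = 344795 + (-55 - 2*√3) = 344740 - 2*√3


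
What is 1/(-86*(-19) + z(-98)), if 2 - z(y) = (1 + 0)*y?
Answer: 1/1734 ≈ 0.00057670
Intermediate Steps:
z(y) = 2 - y (z(y) = 2 - (1 + 0)*y = 2 - y)
1/(-86*(-19) + z(-98)) = 1/(-86*(-19) + (2 - 1*(-98))) = 1/(1634 + (2 + 98)) = 1/(1634 + 100) = 1/1734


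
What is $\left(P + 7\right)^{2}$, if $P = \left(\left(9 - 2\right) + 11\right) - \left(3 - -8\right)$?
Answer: $196$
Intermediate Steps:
$P = 7$ ($P = \left(7 + 11\right) - 11 = 18 - 11 = 7$)
$\left(P + 7\right)^{2} = \left(7 + 7\right)^{2} = 14^{2} = 196$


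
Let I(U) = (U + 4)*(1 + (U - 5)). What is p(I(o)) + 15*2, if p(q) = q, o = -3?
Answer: 23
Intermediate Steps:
I(U) = (-4 + U)*(4 + U) (I(U) = (4 + U)*(1 + (-5 + U)) = (4 + U)*(-4 + U) = (-4 + U)*(4 + U))
p(I(o)) + 15*2 = (-16 + (-3)**2) + 15*2 = (-16 + 9) + 30 = -7 + 30 = 23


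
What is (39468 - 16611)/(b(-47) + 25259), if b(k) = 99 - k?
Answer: 22857/25405 ≈ 0.89970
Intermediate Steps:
(39468 - 16611)/(b(-47) + 25259) = (39468 - 16611)/((99 - 1*(-47)) + 25259) = 22857/((99 + 47) + 25259) = 22857/(146 + 25259) = 22857/25405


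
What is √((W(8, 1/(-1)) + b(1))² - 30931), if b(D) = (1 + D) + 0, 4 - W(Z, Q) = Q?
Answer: I*√30882 ≈ 175.73*I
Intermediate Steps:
W(Z, Q) = 4 - Q
b(D) = 1 + D
√((W(8, 1/(-1)) + b(1))² - 30931) = √(((4 - 1/(-1)) + (1 + 1))² - 30931) = √(((4 - 1*(-1)) + 2)² - 30931) = √(((4 + 1) + 2)² - 30931) = √((5 + 2)² - 30931) = √(7² - 30931) = √(49 - 30931) = √(-30882) = I*√30882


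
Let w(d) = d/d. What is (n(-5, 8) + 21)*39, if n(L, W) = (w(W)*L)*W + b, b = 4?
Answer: -585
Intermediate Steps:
w(d) = 1
n(L, W) = 4 + L*W (n(L, W) = (1*L)*W + 4 = L*W + 4 = 4 + L*W)
(n(-5, 8) + 21)*39 = ((4 - 5*8) + 21)*39 = ((4 - 40) + 21)*39 = (-36 + 21)*39 = -15*39 = -585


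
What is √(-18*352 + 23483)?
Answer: √17147 ≈ 130.95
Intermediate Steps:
√(-18*352 + 23483) = √(-6336 + 23483) = √17147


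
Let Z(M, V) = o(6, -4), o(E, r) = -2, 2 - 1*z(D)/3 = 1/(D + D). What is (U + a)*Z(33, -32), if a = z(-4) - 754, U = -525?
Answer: 10181/4 ≈ 2545.3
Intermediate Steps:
z(D) = 6 - 3/(2*D) (z(D) = 6 - 3/(D + D) = 6 - 3*1/(2*D) = 6 - 3/(2*D))
Z(M, V) = -2
a = -5981/8 (a = (6 - 3/2/(-4)) - 754 = (6 - 3/2*(-¼)) - 754 = (6 + 3/8) - 754 = 51/8 - 754 = -5981/8 ≈ -747.63)
(U + a)*Z(33, -32) = (-525 - 5981/8)*(-2) = -10181/8*(-2) = 10181/4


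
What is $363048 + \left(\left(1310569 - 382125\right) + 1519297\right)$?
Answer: $2810789$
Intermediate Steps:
$363048 + \left(\left(1310569 - 382125\right) + 1519297\right) = 363048 + \left(928444 + 1519297\right) = 363048 + 2447741 = 2810789$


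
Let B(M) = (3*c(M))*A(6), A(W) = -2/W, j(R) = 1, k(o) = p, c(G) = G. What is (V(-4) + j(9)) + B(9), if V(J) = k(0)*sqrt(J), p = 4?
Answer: -8 + 8*I ≈ -8.0 + 8.0*I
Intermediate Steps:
k(o) = 4
V(J) = 4*sqrt(J)
B(M) = -M (B(M) = (3*M)*(-2/6) = (3*M)*(-2*1/6) = (3*M)*(-1/3) = -M)
(V(-4) + j(9)) + B(9) = (4*sqrt(-4) + 1) - 1*9 = (4*(2*I) + 1) - 9 = (8*I + 1) - 9 = (1 + 8*I) - 9 = -8 + 8*I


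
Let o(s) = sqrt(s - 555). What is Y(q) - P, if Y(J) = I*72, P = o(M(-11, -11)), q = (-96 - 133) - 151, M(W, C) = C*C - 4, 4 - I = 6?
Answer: -144 - I*sqrt(438) ≈ -144.0 - 20.928*I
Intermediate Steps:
I = -2 (I = 4 - 1*6 = 4 - 6 = -2)
M(W, C) = -4 + C**2 (M(W, C) = C**2 - 4 = -4 + C**2)
q = -380 (q = -229 - 151 = -380)
o(s) = sqrt(-555 + s)
P = I*sqrt(438) (P = sqrt(-555 + (-4 + (-11)**2)) = sqrt(-555 + (-4 + 121)) = sqrt(-555 + 117) = sqrt(-438) = I*sqrt(438) ≈ 20.928*I)
Y(J) = -144 (Y(J) = -2*72 = -144)
Y(q) - P = -144 - I*sqrt(438)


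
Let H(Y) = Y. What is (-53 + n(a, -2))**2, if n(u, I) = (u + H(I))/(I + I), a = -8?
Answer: 10201/4 ≈ 2550.3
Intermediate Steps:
n(u, I) = (I + u)/(2*I) (n(u, I) = (u + I)/(I + I) = (I + u)/((2*I)) = (I + u)*(1/(2*I)) = (I + u)/(2*I))
(-53 + n(a, -2))**2 = (-53 + (1/2)*(-2 - 8)/(-2))**2 = (-53 + (1/2)*(-1/2)*(-10))**2 = (-53 + 5/2)**2 = (-101/2)**2 = 10201/4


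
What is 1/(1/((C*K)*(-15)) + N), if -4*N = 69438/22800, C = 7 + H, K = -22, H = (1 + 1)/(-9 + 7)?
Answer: -1504800/1144967 ≈ -1.3143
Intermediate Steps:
H = -1 (H = 2/(-2) = 2*(-1/2) = -1)
C = 6 (C = 7 - 1 = 6)
N = -11573/15200 (N = -34719/(2*22800) = -1/4*11573/3800 = -11573/15200 ≈ -0.76138)
1/(1/((C*K)*(-15)) + N) = 1/(1/((6*(-22))*(-15)) - 11573/15200) = 1/(1/(-132*(-15)) - 11573/15200) = 1/(1/1980 - 11573/15200) = 1/(-1144967/1504800) = -1504800/1144967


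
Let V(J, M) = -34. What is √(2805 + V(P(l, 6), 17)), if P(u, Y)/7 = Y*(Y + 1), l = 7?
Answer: √2771 ≈ 52.640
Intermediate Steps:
P(u, Y) = 7*Y*(1 + Y) (P(u, Y) = 7*(Y*(Y + 1)) = 7*(Y*(1 + Y)) = 7*Y*(1 + Y))
√(2805 + V(P(l, 6), 17)) = √(2805 - 34) = √2771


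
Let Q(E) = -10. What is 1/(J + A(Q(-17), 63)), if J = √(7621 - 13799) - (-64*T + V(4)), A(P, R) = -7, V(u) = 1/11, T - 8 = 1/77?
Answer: 1499267/776554363 - 5929*I*√6178/1553108726 ≈ 0.0019307 - 0.00030006*I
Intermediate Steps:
T = 617/77 (T = 8 + 1/77 = 617/77 ≈ 8.0130)
V(u) = 1/11
J = 39481/77 + I*√6178 (J = √(7621 - 13799) - (-64*617/77 + 1/11) = √(-6178) - (-39488/77 + 1/11) = I*√6178 - 1*(-39481/77) = I*√6178 + 39481/77 = 39481/77 + I*√6178 ≈ 512.74 + 78.6*I)
1/(J + A(Q(-17), 63)) = 1/((39481/77 + I*√6178) - 7) = 1/(38942/77 + I*√6178)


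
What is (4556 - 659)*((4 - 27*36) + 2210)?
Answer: 4840074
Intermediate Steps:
(4556 - 659)*((4 - 27*36) + 2210) = 3897*((4 - 972) + 2210) = 3897*(-968 + 2210) = 3897*1242 = 4840074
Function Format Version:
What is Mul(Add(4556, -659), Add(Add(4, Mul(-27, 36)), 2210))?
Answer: 4840074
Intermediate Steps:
Mul(Add(4556, -659), Add(Add(4, Mul(-27, 36)), 2210)) = Mul(3897, Add(Add(4, -972), 2210)) = Mul(3897, Add(-968, 2210)) = Mul(3897, 1242) = 4840074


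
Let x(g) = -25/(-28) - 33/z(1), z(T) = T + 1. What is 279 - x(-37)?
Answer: 8249/28 ≈ 294.61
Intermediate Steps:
z(T) = 1 + T
x(g) = -437/28 (x(g) = -25/(-28) - 33/(1 + 1) = -25*(-1/28) - 33/2 = 25/28 - 33*1/2 = 25/28 - 33/2 = -437/28)
279 - x(-37) = 279 - 1*(-437/28) = 279 + 437/28 = 8249/28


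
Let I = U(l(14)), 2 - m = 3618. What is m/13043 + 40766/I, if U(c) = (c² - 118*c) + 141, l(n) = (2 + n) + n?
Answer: -31808666/1917321 ≈ -16.590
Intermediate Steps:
m = -3616 (m = 2 - 1*3618 = 2 - 3618 = -3616)
l(n) = 2 + 2*n
U(c) = 141 + c² - 118*c
I = -2499 (I = 141 + (2 + 2*14)² - 118*(2 + 2*14) = 141 + (2 + 28)² - 118*(2 + 28) = 141 + 30² - 118*30 = 141 + 900 - 3540 = -2499)
m/13043 + 40766/I = -3616/13043 + 40766/(-2499) = -3616*1/13043 + 40766*(-1/2499) = -3616/13043 - 2398/147 = -31808666/1917321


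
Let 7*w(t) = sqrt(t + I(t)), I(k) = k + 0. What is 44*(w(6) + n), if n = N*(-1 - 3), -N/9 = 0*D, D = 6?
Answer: 88*sqrt(3)/7 ≈ 21.774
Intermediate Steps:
I(k) = k
N = 0 (N = -0*6 = -9*0 = 0)
w(t) = sqrt(2)*sqrt(t)/7 (w(t) = sqrt(t + t)/7 = sqrt(2*t)/7 = (sqrt(2)*sqrt(t))/7 = sqrt(2)*sqrt(t)/7)
n = 0 (n = 0*(-1 - 3) = 0*(-4) = 0)
44*(w(6) + n) = 44*(sqrt(2)*sqrt(6)/7 + 0) = 44*(2*sqrt(3)/7 + 0) = 44*(2*sqrt(3)/7) = 88*sqrt(3)/7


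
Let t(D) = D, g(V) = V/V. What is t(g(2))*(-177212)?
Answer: -177212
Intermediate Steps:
g(V) = 1
t(g(2))*(-177212) = 1*(-177212) = -177212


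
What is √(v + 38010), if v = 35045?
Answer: √73055 ≈ 270.29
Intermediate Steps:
√(v + 38010) = √(35045 + 38010) = √73055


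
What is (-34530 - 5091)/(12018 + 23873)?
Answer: -39621/35891 ≈ -1.1039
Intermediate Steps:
(-34530 - 5091)/(12018 + 23873) = -39621/35891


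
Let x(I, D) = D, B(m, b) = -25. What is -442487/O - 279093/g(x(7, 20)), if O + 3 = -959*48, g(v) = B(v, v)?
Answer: 2571821686/230175 ≈ 11173.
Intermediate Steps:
g(v) = -25
O = -46035 (O = -3 - 959*48 = -3 - 46032 = -46035)
-442487/O - 279093/g(x(7, 20)) = -442487/(-46035) - 279093/(-25) = -442487*(-1/46035) - 279093*(-1/25) = 442487/46035 + 279093/25 = 2571821686/230175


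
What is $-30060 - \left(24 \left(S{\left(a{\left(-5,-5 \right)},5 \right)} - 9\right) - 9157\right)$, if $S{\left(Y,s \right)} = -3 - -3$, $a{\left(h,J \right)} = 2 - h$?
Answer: $-20687$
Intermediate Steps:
$S{\left(Y,s \right)} = 0$ ($S{\left(Y,s \right)} = -3 + 3 = 0$)
$-30060 - \left(24 \left(S{\left(a{\left(-5,-5 \right)},5 \right)} - 9\right) - 9157\right) = -30060 - \left(24 \left(0 - 9\right) - 9157\right) = -30060 - \left(24 \left(-9\right) - 9157\right) = -30060 - \left(-216 - 9157\right) = -30060 - -9373 = -30060 + 9373 = -20687$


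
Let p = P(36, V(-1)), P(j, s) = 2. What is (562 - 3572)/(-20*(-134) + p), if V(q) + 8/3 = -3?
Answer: -1505/1341 ≈ -1.1223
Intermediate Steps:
V(q) = -17/3 (V(q) = -8/3 - 3 = -17/3)
p = 2
(562 - 3572)/(-20*(-134) + p) = (562 - 3572)/(-20*(-134) + 2) = -3010/(2680 + 2) = -3010/2682 = -3010*1/2682 = -1505/1341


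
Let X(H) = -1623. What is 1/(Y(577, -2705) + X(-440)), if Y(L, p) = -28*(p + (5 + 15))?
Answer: 1/73557 ≈ 1.3595e-5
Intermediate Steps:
Y(L, p) = -560 - 28*p (Y(L, p) = -28*(p + 20) = -28*(20 + p) = -560 - 28*p)
1/(Y(577, -2705) + X(-440)) = 1/((-560 - 28*(-2705)) - 1623) = 1/((-560 + 75740) - 1623) = 1/(75180 - 1623) = 1/73557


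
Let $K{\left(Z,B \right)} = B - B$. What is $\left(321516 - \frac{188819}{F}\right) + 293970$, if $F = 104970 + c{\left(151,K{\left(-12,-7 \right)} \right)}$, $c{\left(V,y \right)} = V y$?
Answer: $\frac{64607376601}{104970} \approx 6.1548 \cdot 10^{5}$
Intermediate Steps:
$K{\left(Z,B \right)} = 0$
$F = 104970$ ($F = 104970 + 151 \cdot 0 = 104970 + 0 = 104970$)
$\left(321516 - \frac{188819}{F}\right) + 293970 = \left(321516 - \frac{188819}{104970}\right) + 293970 = \frac{33749345701}{104970} + 293970 = \frac{64607376601}{104970}$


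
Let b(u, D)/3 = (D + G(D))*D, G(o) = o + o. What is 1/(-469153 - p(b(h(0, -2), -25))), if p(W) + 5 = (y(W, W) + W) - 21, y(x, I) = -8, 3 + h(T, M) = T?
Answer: -1/474744 ≈ -2.1064e-6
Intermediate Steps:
h(T, M) = -3 + T
G(o) = 2*o
b(u, D) = 9*D**2 (b(u, D) = 3*((D + 2*D)*D) = 3*((3*D)*D) = 3*(3*D**2) = 9*D**2)
p(W) = -34 + W (p(W) = -5 + ((-8 + W) - 21) = -5 + (-29 + W) = -34 + W)
1/(-469153 - p(b(h(0, -2), -25))) = 1/(-469153 - (-34 + 9*(-25)**2)) = 1/(-469153 - (-34 + 9*625)) = 1/(-469153 - (-34 + 5625)) = 1/(-469153 - 1*5591) = 1/(-469153 - 5591) = 1/(-474744) = -1/474744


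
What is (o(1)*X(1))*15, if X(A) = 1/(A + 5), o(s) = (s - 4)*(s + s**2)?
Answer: -15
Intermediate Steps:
o(s) = (-4 + s)*(s + s**2)
X(A) = 1/(5 + A)
(o(1)*X(1))*15 = ((1*(-4 + 1**2 - 3*1))/(5 + 1))*15 = ((1*(-4 + 1 - 3))/6)*15 = ((1*(-6))*(1/6))*15 = -6*1/6*15 = -1*15 = -15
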